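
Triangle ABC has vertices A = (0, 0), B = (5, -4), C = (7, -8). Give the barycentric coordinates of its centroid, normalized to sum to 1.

The centroid is the average of the vertices, so each weight is 1/3.

(1/3, 1/3, 1/3)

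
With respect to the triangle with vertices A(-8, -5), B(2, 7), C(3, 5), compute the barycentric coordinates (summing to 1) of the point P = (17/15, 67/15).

Signed area of the reference triangle: [ABC] = ½·((-8)·(7−5) + 2·(5−(-5)) + 3·(-5−7)) = ½·(-16 + 20 − 36) = -16.
[PBC] = ½·((17/15)·(7−5) + 2·(5−(67/15)) + 3·(67/15−7)) = ½·(34/15 + 16/15 − 38/5) = -32/15, so the A-coordinate is (-32/15)/(-16) = 2/15.
[APC] = ½·((-8)·(67/15−5) + (17/15)·(5−(-5)) + 3·(-5−(67/15))) = ½·(64/15 + 34/3 − 142/5) = -32/5, so the B-coordinate is 2/5.
[ABP] = ½·((-8)·(7−(67/15)) + 2·(67/15−(-5)) + (17/15)·(-5−7)) = ½·(-304/15 + 284/15 − 68/5) = -112/15, so the C-coordinate is 7/15.

(2/15, 2/5, 7/15)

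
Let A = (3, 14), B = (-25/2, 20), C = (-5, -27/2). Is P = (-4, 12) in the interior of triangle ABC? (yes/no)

yes

Barycentric coordinates of P: (899/1897, 706/1897, 292/1897).
The three coordinates are positive, positive, positive; a point is interior exactly when all three are positive.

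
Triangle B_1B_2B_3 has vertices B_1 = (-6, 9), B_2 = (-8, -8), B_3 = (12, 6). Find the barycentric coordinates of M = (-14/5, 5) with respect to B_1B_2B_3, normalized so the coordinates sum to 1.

Signed area of the reference triangle: [B_1B_2B_3] = ½·((-6)·(-8−6) + (-8)·(6−9) + 12·(9−(-8))) = ½·(84 + 24 + 204) = 156.
[MB_2B_3] = ½·((-14/5)·(-8−6) + (-8)·(6−5) + 12·(5−(-8))) = ½·(196/5 − 8 + 156) = 468/5, so the B_1-coordinate is (468/5)/156 = 3/5.
[B_1MB_3] = ½·((-6)·(5−6) + (-14/5)·(6−9) + 12·(9−5)) = ½·(6 + 42/5 + 48) = 156/5, so the B_2-coordinate is 1/5.
[B_1B_2M] = ½·((-6)·(-8−5) + (-8)·(5−9) + (-14/5)·(9−(-8))) = ½·(78 + 32 − 238/5) = 156/5, so the B_3-coordinate is 1/5.
Check: 3/5 + 1/5 + 1/5 = 1.

(3/5, 1/5, 1/5)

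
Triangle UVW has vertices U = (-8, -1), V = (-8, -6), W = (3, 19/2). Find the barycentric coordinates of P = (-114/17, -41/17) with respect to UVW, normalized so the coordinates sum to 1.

(6/17, 9/17, 2/17)

Signed area of the reference triangle: [UVW] = ½·((-8)·(-6−(19/2)) + (-8)·(19/2−(-1)) + 3·(-1−(-6))) = ½·(124 − 84 + 15) = 55/2.
[PVW] = ½·((-114/17)·(-6−(19/2)) + (-8)·(19/2−(-41/17)) + 3·(-41/17−(-6))) = ½·(1767/17 − 1620/17 + 183/17) = 165/17, so the U-coordinate is (165/17)/(55/2) = 6/17.
[UPW] = ½·((-8)·(-41/17−(19/2)) + (-114/17)·(19/2−(-1)) + 3·(-1−(-41/17))) = ½·(1620/17 − 1197/17 + 72/17) = 495/34, so the V-coordinate is 9/17.
[UVP] = ½·((-8)·(-6−(-41/17)) + (-8)·(-41/17−(-1)) + (-114/17)·(-1−(-6))) = ½·(488/17 + 192/17 − 570/17) = 55/17, so the W-coordinate is 2/17.
Check: 6/17 + 9/17 + 2/17 = 1.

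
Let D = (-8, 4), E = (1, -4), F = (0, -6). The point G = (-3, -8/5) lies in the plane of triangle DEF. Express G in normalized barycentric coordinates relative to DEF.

(2/5, 1/5, 2/5)

Signed area of the reference triangle: [DEF] = ½·((-8)·(-4−(-6)) + 1·(-6−4) + 0·(4−(-4))) = ½·(-16 − 10 + 0) = -13.
[GEF] = ½·((-3)·(-4−(-6)) + 1·(-6−(-8/5)) + 0·(-8/5−(-4))) = ½·(-6 − 22/5 + 0) = -26/5, so the D-coordinate is (-26/5)/(-13) = 2/5.
[DGF] = ½·((-8)·(-8/5−(-6)) + (-3)·(-6−4) + 0·(4−(-8/5))) = ½·(-176/5 + 30 + 0) = -13/5, so the E-coordinate is 1/5.
[DEG] = ½·((-8)·(-4−(-8/5)) + 1·(-8/5−4) + (-3)·(4−(-4))) = ½·(96/5 − 28/5 − 24) = -26/5, so the F-coordinate is 2/5.
Check: 2/5 + 1/5 + 2/5 = 1.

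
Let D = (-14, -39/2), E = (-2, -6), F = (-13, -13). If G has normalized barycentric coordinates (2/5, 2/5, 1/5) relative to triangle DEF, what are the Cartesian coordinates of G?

(-9, -64/5)

G = (2/5)·D + (2/5)·E + (1/5)·F.
x-coordinate: (2/5)·(-14) + (2/5)·(-2) + (1/5)·(-13) = -9.
y-coordinate: (2/5)·(-39/2) + (2/5)·(-6) + (1/5)·(-13) = -64/5.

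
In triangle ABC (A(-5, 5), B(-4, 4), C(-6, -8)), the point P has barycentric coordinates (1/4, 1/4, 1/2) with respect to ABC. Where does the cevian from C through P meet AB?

(-9/2, 9/2)

Line CP meets AB where the C-coordinate vanishes; zeroing P's C-weight and renormalizing leaves A, B-weights 1/4 : 1/4 → (1/2, 1/2).
So Q = (1/2)·A + (1/2)·B = (-9/2, 9/2).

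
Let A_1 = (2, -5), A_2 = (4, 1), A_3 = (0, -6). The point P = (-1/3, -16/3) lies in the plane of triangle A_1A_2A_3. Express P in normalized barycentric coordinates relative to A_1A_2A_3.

Signed area of the reference triangle: [A_1A_2A_3] = ½·(2·(1−(-6)) + 4·(-6−(-5)) + 0·(-5−1)) = ½·(14 − 4 + 0) = 5.
[PA_2A_3] = ½·((-1/3)·(1−(-6)) + 4·(-6−(-16/3)) + 0·(-16/3−1)) = ½·(-7/3 − 8/3 + 0) = -5/2, so the A_1-coordinate is (-5/2)/5 = -1/2.
[A_1PA_3] = ½·(2·(-16/3−(-6)) + (-1/3)·(-6−(-5)) + 0·(-5−(-16/3))) = ½·(4/3 + 1/3 + 0) = 5/6, so the A_2-coordinate is 1/6.
[A_1A_2P] = ½·(2·(1−(-16/3)) + 4·(-16/3−(-5)) + (-1/3)·(-5−1)) = ½·(38/3 − 4/3 + 2) = 20/3, so the A_3-coordinate is 4/3.

(-1/2, 1/6, 4/3)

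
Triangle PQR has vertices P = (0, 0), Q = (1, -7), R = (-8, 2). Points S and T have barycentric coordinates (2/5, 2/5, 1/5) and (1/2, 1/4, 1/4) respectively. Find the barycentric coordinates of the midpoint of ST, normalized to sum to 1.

Since both coordinate triples sum to 1, the midpoint's barycentrics are the componentwise average.
(2/5+1/2)/2 = 9/20; similarly 13/40 and 9/40.

(9/20, 13/40, 9/40)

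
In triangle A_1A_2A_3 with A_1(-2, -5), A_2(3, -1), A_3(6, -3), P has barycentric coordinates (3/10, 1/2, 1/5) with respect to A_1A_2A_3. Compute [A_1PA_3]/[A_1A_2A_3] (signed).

1/2

The signed ratio [A_1PA_3]/[A_1A_2A_3] equals the barycentric coordinate of P at vertex A_2, which is 1/2.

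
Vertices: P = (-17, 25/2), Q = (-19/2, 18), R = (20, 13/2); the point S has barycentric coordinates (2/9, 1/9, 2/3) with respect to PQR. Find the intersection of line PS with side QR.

Line PS meets QR where the P-coordinate vanishes; zeroing S's P-weight and renormalizing leaves Q, R-weights 1/9 : 2/3 → (1/7, 6/7).
So T = (1/7)·Q + (6/7)·R = (221/14, 57/7).

(221/14, 57/7)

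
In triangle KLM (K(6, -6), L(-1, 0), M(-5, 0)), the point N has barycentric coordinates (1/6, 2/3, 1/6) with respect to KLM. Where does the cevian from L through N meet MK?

Line LN meets MK where the L-coordinate vanishes; zeroing N's L-weight and renormalizing leaves M, K-weights 1/6 : 1/6 → (1/2, 1/2).
So J = (1/2)·M + (1/2)·K = (1/2, -3).

(1/2, -3)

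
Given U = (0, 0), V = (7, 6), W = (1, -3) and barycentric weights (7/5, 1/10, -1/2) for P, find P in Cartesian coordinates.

(1/5, 21/10)

P = (7/5)·U + (1/10)·V + (-1/2)·W.
x-coordinate: (7/5)·0 + (1/10)·7 + (-1/2)·1 = 1/5.
y-coordinate: (7/5)·0 + (1/10)·6 + (-1/2)·(-3) = 21/10.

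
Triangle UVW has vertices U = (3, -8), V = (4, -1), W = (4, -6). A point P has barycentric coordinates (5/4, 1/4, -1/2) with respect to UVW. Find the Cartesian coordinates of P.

P = (5/4)·U + (1/4)·V + (-1/2)·W.
x-coordinate: (5/4)·3 + (1/4)·4 + (-1/2)·4 = 11/4.
y-coordinate: (5/4)·(-8) + (1/4)·(-1) + (-1/2)·(-6) = -29/4.

(11/4, -29/4)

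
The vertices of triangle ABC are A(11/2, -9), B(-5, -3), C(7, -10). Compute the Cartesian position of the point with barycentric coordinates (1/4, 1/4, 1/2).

P = (1/4)·A + (1/4)·B + (1/2)·C.
x-coordinate: (1/4)·(11/2) + (1/4)·(-5) + (1/2)·7 = 29/8.
y-coordinate: (1/4)·(-9) + (1/4)·(-3) + (1/2)·(-10) = -8.

(29/8, -8)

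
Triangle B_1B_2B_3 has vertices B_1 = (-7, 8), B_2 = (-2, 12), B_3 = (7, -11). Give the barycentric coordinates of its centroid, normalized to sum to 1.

The centroid is the average of the vertices, so each weight is 1/3.

(1/3, 1/3, 1/3)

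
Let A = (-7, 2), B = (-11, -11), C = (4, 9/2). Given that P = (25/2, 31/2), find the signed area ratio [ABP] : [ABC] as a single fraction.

3/2

[ABC] = ½·((-7)·(-11−(9/2)) + (-11)·(9/2−2) + 4·(2−(-11))) = ½·(217/2 − 55/2 + 52) = 133/2.
[ABP] = ½·((-7)·(-11−(31/2)) + (-11)·(31/2−2) + (25/2)·(2−(-11))) = ½·(371/2 − 297/2 + 325/2) = 399/4, so the ratio is (399/4)/(133/2) = 3/2.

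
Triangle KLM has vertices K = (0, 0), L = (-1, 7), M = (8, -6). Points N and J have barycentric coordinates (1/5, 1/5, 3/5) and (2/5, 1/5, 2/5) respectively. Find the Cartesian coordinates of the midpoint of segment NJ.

(19/5, -8/5)

Barycentric coordinates of the midpoint are the average: (3/10, 1/5, 1/2).
Converting: (3/10)·K + (1/5)·L + (1/2)·M = (19/5, -8/5).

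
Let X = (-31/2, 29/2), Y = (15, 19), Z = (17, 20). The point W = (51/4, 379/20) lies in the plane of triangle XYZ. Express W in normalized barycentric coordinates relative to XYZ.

(1/10, 1/2, 2/5)

Signed area of the reference triangle: [XYZ] = ½·((-31/2)·(19−20) + 15·(20−(29/2)) + 17·(29/2−19)) = ½·(31/2 + 165/2 − 153/2) = 43/4.
[WYZ] = ½·((51/4)·(19−20) + 15·(20−(379/20)) + 17·(379/20−19)) = ½·(-51/4 + 63/4 − 17/20) = 43/40, so the X-coordinate is (43/40)/(43/4) = 1/10.
[XWZ] = ½·((-31/2)·(379/20−20) + (51/4)·(20−(29/2)) + 17·(29/2−(379/20))) = ½·(651/40 + 561/8 − 1513/20) = 43/8, so the Y-coordinate is 1/2.
[XYW] = ½·((-31/2)·(19−(379/20)) + 15·(379/20−(29/2)) + (51/4)·(29/2−19)) = ½·(-31/40 + 267/4 − 459/8) = 43/10, so the Z-coordinate is 2/5.
Check: 1/10 + 1/2 + 2/5 = 1.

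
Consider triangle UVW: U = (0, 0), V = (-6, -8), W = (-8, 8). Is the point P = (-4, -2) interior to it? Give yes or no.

yes

Barycentric coordinates of P: (11/28, 3/7, 5/28).
The three coordinates are positive, positive, positive; a point is interior exactly when all three are positive.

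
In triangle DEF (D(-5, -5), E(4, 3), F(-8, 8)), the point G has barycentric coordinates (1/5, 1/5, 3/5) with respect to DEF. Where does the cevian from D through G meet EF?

(-5, 27/4)

Line DG meets EF where the D-coordinate vanishes; zeroing G's D-weight and renormalizing leaves E, F-weights 1/5 : 3/5 → (1/4, 3/4).
So H = (1/4)·E + (3/4)·F = (-5, 27/4).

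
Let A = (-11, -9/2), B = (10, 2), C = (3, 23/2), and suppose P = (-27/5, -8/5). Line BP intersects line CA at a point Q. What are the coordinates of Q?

Barycentric coordinates of P with respect to ABC: (7/10, 1/5, 1/10).
On side CA the B-coordinate is zero; dropping P's B-weight 1/5 and renormalizing the remaining 1/10 : 7/10 gives weights 1/8, 7/8 on C, A.
Q = (1/8)·(3, 23/2) + (7/8)·(-11, -9/2) = (-37/4, -5/2).

(-37/4, -5/2)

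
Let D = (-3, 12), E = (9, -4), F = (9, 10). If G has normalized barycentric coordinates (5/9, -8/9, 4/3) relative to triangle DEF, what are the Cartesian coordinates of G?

(7/3, 212/9)

G = (5/9)·D + (-8/9)·E + (4/3)·F.
x-coordinate: (5/9)·(-3) + (-8/9)·9 + (4/3)·9 = 7/3.
y-coordinate: (5/9)·12 + (-8/9)·(-4) + (4/3)·10 = 212/9.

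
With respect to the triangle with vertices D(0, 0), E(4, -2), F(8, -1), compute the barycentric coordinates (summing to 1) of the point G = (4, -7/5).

Signed area of the reference triangle: [DEF] = ½·(0·(-2−(-1)) + 4·(-1−0) + 8·(0−(-2))) = ½·(0 − 4 + 16) = 6.
[GEF] = ½·(4·(-2−(-1)) + 4·(-1−(-7/5)) + 8·(-7/5−(-2))) = ½·(-4 + 8/5 + 24/5) = 6/5, so the D-coordinate is (6/5)/6 = 1/5.
[DGF] = ½·(0·(-7/5−(-1)) + 4·(-1−0) + 8·(0−(-7/5))) = ½·(0 − 4 + 56/5) = 18/5, so the E-coordinate is 3/5.
[DEG] = ½·(0·(-2−(-7/5)) + 4·(-7/5−0) + 4·(0−(-2))) = ½·(0 − 28/5 + 8) = 6/5, so the F-coordinate is 1/5.
Check: 1/5 + 3/5 + 1/5 = 1.

(1/5, 3/5, 1/5)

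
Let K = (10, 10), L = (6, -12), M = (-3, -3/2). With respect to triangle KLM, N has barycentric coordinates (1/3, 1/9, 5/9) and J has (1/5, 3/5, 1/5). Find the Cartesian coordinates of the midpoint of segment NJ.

(11/3, -13/6)

Barycentric coordinates of the midpoint are the average: (4/15, 16/45, 17/45).
Converting: (4/15)·K + (16/45)·L + (17/45)·M = (11/3, -13/6).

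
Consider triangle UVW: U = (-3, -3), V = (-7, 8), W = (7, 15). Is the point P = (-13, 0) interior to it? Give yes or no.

no

Barycentric coordinates of P: (5/13, 15/13, -7/13).
The three coordinates are positive, positive, negative; a point is interior exactly when all three are positive.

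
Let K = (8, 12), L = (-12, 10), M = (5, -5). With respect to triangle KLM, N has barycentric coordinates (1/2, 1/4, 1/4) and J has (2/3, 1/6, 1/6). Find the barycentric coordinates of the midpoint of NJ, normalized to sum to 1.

Since both coordinate triples sum to 1, the midpoint's barycentrics are the componentwise average.
(1/2+2/3)/2 = 7/12; similarly 5/24 and 5/24.

(7/12, 5/24, 5/24)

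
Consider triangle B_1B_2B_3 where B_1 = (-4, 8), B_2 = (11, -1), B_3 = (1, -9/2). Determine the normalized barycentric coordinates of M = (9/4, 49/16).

(1/2, 3/8, 1/8)

Signed area of the reference triangle: [B_1B_2B_3] = ½·((-4)·(-1−(-9/2)) + 11·(-9/2−8) + 1·(8−(-1))) = ½·(-14 − 275/2 + 9) = -285/4.
[MB_2B_3] = ½·((9/4)·(-1−(-9/2)) + 11·(-9/2−(49/16)) + 1·(49/16−(-1))) = ½·(63/8 − 1331/16 + 65/16) = -285/8, so the B_1-coordinate is (-285/8)/(-285/4) = 1/2.
[B_1MB_3] = ½·((-4)·(49/16−(-9/2)) + (9/4)·(-9/2−8) + 1·(8−(49/16))) = ½·(-121/4 − 225/8 + 79/16) = -855/32, so the B_2-coordinate is 3/8.
[B_1B_2M] = ½·((-4)·(-1−(49/16)) + 11·(49/16−8) + (9/4)·(8−(-1))) = ½·(65/4 − 869/16 + 81/4) = -285/32, so the B_3-coordinate is 1/8.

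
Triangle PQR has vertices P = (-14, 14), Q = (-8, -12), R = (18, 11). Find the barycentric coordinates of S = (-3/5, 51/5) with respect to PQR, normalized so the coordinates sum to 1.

Signed area of the reference triangle: [PQR] = ½·((-14)·(-12−11) + (-8)·(11−14) + 18·(14−(-12))) = ½·(322 + 24 + 468) = 407.
[SQR] = ½·((-3/5)·(-12−11) + (-8)·(11−(51/5)) + 18·(51/5−(-12))) = ½·(69/5 − 32/5 + 1998/5) = 407/2, so the P-coordinate is (407/2)/407 = 1/2.
[PSR] = ½·((-14)·(51/5−11) + (-3/5)·(11−14) + 18·(14−(51/5))) = ½·(56/5 + 9/5 + 342/5) = 407/10, so the Q-coordinate is 1/10.
[PQS] = ½·((-14)·(-12−(51/5)) + (-8)·(51/5−14) + (-3/5)·(14−(-12))) = ½·(1554/5 + 152/5 − 78/5) = 814/5, so the R-coordinate is 2/5.
Check: 1/2 + 1/10 + 2/5 = 1.

(1/2, 1/10, 2/5)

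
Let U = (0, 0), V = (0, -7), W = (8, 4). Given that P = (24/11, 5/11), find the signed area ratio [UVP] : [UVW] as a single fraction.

3/11

[UVW] = ½·(0·(-7−4) + 0·(4−0) + 8·(0−(-7))) = ½·(0 + 0 + 56) = 28.
[UVP] = ½·(0·(-7−(5/11)) + 0·(5/11−0) + (24/11)·(0−(-7))) = ½·(0 + 0 + 168/11) = 84/11, so the ratio is (84/11)/28 = 3/11.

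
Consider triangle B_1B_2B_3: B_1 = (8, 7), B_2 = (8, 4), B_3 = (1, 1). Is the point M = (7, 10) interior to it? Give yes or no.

no

Barycentric coordinates of M: (15/7, -9/7, 1/7).
The three coordinates are positive, negative, positive; a point is interior exactly when all three are positive.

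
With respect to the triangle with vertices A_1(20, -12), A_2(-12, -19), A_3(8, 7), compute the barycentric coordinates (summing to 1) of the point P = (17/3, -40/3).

(1/2, 5/12, 1/12)

Signed area of the reference triangle: [A_1A_2A_3] = ½·(20·(-19−7) + (-12)·(7−(-12)) + 8·(-12−(-19))) = ½·(-520 − 228 + 56) = -346.
[PA_2A_3] = ½·((17/3)·(-19−7) + (-12)·(7−(-40/3)) + 8·(-40/3−(-19))) = ½·(-442/3 − 244 + 136/3) = -173, so the A_1-coordinate is (-173)/(-346) = 1/2.
[A_1PA_3] = ½·(20·(-40/3−7) + (17/3)·(7−(-12)) + 8·(-12−(-40/3))) = ½·(-1220/3 + 323/3 + 32/3) = -865/6, so the A_2-coordinate is 5/12.
[A_1A_2P] = ½·(20·(-19−(-40/3)) + (-12)·(-40/3−(-12)) + (17/3)·(-12−(-19))) = ½·(-340/3 + 16 + 119/3) = -173/6, so the A_3-coordinate is 1/12.
Check: 1/2 + 5/12 + 1/12 = 1.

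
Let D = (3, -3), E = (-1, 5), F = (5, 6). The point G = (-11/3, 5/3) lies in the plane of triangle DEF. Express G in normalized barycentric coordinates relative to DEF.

Signed area of the reference triangle: [DEF] = ½·(3·(5−6) + (-1)·(6−(-3)) + 5·(-3−5)) = ½·(-3 − 9 − 40) = -26.
[GEF] = ½·((-11/3)·(5−6) + (-1)·(6−(5/3)) + 5·(5/3−5)) = ½·(11/3 − 13/3 − 50/3) = -26/3, so the D-coordinate is (-26/3)/(-26) = 1/3.
[DGF] = ½·(3·(5/3−6) + (-11/3)·(6−(-3)) + 5·(-3−(5/3))) = ½·(-13 − 33 − 70/3) = -104/3, so the E-coordinate is 4/3.
[DEG] = ½·(3·(5−(5/3)) + (-1)·(5/3−(-3)) + (-11/3)·(-3−5)) = ½·(10 − 14/3 + 88/3) = 52/3, so the F-coordinate is -2/3.
Check: 1/3 + 4/3 − 2/3 = 1.

(1/3, 4/3, -2/3)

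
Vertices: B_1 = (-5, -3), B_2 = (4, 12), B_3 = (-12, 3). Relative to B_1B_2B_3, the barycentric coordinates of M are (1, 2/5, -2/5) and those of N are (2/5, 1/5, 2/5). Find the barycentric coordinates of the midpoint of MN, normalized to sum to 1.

Since both coordinate triples sum to 1, the midpoint's barycentrics are the componentwise average.
(1+2/5)/2 = 7/10; similarly 3/10 and 0.

(7/10, 3/10, 0)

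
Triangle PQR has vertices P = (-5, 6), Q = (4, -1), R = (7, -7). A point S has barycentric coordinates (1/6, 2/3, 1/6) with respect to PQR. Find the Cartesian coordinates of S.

(3, -5/6)

S = (1/6)·P + (2/3)·Q + (1/6)·R.
x-coordinate: (1/6)·(-5) + (2/3)·4 + (1/6)·7 = 3.
y-coordinate: (1/6)·6 + (2/3)·(-1) + (1/6)·(-7) = -5/6.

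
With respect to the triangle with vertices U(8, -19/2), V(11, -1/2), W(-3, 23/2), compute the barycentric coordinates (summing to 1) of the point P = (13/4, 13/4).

(1/4, 1/4, 1/2)

Signed area of the reference triangle: [UVW] = ½·(8·(-1/2−(23/2)) + 11·(23/2−(-19/2)) + (-3)·(-19/2−(-1/2))) = ½·(-96 + 231 + 27) = 81.
[PVW] = ½·((13/4)·(-1/2−(23/2)) + 11·(23/2−(13/4)) + (-3)·(13/4−(-1/2))) = ½·(-39 + 363/4 − 45/4) = 81/4, so the U-coordinate is (81/4)/81 = 1/4.
[UPW] = ½·(8·(13/4−(23/2)) + (13/4)·(23/2−(-19/2)) + (-3)·(-19/2−(13/4))) = ½·(-66 + 273/4 + 153/4) = 81/4, so the V-coordinate is 1/4.
[UVP] = ½·(8·(-1/2−(13/4)) + 11·(13/4−(-19/2)) + (13/4)·(-19/2−(-1/2))) = ½·(-30 + 561/4 − 117/4) = 81/2, so the W-coordinate is 1/2.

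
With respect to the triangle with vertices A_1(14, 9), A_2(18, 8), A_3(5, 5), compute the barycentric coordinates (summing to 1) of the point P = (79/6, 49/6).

(2/3, 1/6, 1/6)

Signed area of the reference triangle: [A_1A_2A_3] = ½·(14·(8−5) + 18·(5−9) + 5·(9−8)) = ½·(42 − 72 + 5) = -25/2.
[PA_2A_3] = ½·((79/6)·(8−5) + 18·(5−(49/6)) + 5·(49/6−8)) = ½·(79/2 − 57 + 5/6) = -25/3, so the A_1-coordinate is (-25/3)/(-25/2) = 2/3.
[A_1PA_3] = ½·(14·(49/6−5) + (79/6)·(5−9) + 5·(9−(49/6))) = ½·(133/3 − 158/3 + 25/6) = -25/12, so the A_2-coordinate is 1/6.
[A_1A_2P] = ½·(14·(8−(49/6)) + 18·(49/6−9) + (79/6)·(9−8)) = ½·(-7/3 − 15 + 79/6) = -25/12, so the A_3-coordinate is 1/6.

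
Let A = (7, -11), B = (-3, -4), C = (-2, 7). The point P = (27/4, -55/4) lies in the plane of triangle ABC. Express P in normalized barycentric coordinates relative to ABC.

(1, 1/4, -1/4)

Signed area of the reference triangle: [ABC] = ½·(7·(-4−7) + (-3)·(7−(-11)) + (-2)·(-11−(-4))) = ½·(-77 − 54 + 14) = -117/2.
[PBC] = ½·((27/4)·(-4−7) + (-3)·(7−(-55/4)) + (-2)·(-55/4−(-4))) = ½·(-297/4 − 249/4 + 39/2) = -117/2, so the A-coordinate is (-117/2)/(-117/2) = 1.
[APC] = ½·(7·(-55/4−7) + (27/4)·(7−(-11)) + (-2)·(-11−(-55/4))) = ½·(-581/4 + 243/2 − 11/2) = -117/8, so the B-coordinate is 1/4.
[ABP] = ½·(7·(-4−(-55/4)) + (-3)·(-55/4−(-11)) + (27/4)·(-11−(-4))) = ½·(273/4 + 33/4 − 189/4) = 117/8, so the C-coordinate is -1/4.
Check: 1 + 1/4 − 1/4 = 1.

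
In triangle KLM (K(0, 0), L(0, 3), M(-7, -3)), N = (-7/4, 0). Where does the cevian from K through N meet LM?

(-7/2, 0)

Barycentric coordinates of N with respect to KLM: (1/2, 1/4, 1/4).
On side LM the K-coordinate is zero; dropping N's K-weight 1/2 and renormalizing the remaining 1/4 : 1/4 gives weights 1/2, 1/2 on L, M.
J = (1/2)·(0, 3) + (1/2)·(-7, -3) = (-7/2, 0).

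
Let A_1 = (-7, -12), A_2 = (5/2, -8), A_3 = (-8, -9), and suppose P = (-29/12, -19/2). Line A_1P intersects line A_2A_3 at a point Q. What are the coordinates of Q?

Barycentric coordinates of P with respect to A_1A_2A_3: (1/3, 1/2, 1/6).
On side A_2A_3 the A_1-coordinate is zero; dropping P's A_1-weight 1/3 and renormalizing the remaining 1/2 : 1/6 gives weights 3/4, 1/4 on A_2, A_3.
Q = (3/4)·(5/2, -8) + (1/4)·(-8, -9) = (-1/8, -33/4).

(-1/8, -33/4)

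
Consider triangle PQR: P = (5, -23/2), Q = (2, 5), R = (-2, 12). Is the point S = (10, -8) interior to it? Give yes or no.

no

Barycentric coordinates of S: (-4/45, 142/45, -31/15).
The three coordinates are negative, positive, negative; a point is interior exactly when all three are positive.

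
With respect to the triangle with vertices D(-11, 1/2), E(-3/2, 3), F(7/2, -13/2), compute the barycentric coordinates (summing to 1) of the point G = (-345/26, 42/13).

Signed area of the reference triangle: [DEF] = ½·((-11)·(3−(-13/2)) + (-3/2)·(-13/2−(1/2)) + (7/2)·(1/2−3)) = ½·(-209/2 + 21/2 − 35/4) = -411/8.
[GEF] = ½·((-345/26)·(3−(-13/2)) + (-3/2)·(-13/2−(42/13)) + (7/2)·(42/13−3)) = ½·(-6555/52 + 759/52 + 21/26) = -2877/52, so the D-coordinate is (-2877/52)/(-411/8) = 14/13.
[DGF] = ½·((-11)·(42/13−(-13/2)) + (-345/26)·(-13/2−(1/2)) + (7/2)·(1/2−(42/13))) = ½·(-2783/26 + 2415/26 − 497/52) = -1233/104, so the E-coordinate is 3/13.
[DEG] = ½·((-11)·(3−(42/13)) + (-3/2)·(42/13−(1/2)) + (-345/26)·(1/2−3)) = ½·(33/13 − 213/52 + 1725/52) = 411/26, so the F-coordinate is -4/13.
Check: 14/13 + 3/13 − 4/13 = 1.

(14/13, 3/13, -4/13)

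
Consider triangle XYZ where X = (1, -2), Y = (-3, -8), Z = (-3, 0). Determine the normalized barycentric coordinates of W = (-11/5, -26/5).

Signed area of the reference triangle: [XYZ] = ½·(1·(-8−0) + (-3)·(0−(-2)) + (-3)·(-2−(-8))) = ½·(-8 − 6 − 18) = -16.
[WYZ] = ½·((-11/5)·(-8−0) + (-3)·(0−(-26/5)) + (-3)·(-26/5−(-8))) = ½·(88/5 − 78/5 − 42/5) = -16/5, so the X-coordinate is (-16/5)/(-16) = 1/5.
[XWZ] = ½·(1·(-26/5−0) + (-11/5)·(0−(-2)) + (-3)·(-2−(-26/5))) = ½·(-26/5 − 22/5 − 48/5) = -48/5, so the Y-coordinate is 3/5.
[XYW] = ½·(1·(-8−(-26/5)) + (-3)·(-26/5−(-2)) + (-11/5)·(-2−(-8))) = ½·(-14/5 + 48/5 − 66/5) = -16/5, so the Z-coordinate is 1/5.
Check: 1/5 + 3/5 + 1/5 = 1.

(1/5, 3/5, 1/5)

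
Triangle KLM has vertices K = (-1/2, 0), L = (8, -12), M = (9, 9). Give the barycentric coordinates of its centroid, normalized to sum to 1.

(1/3, 1/3, 1/3)

The centroid is the average of the vertices, so each weight is 1/3.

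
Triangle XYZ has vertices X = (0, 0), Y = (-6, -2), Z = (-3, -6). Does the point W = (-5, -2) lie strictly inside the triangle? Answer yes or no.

yes

Barycentric coordinates of W: (2/15, 4/5, 1/15).
The three coordinates are positive, positive, positive; a point is interior exactly when all three are positive.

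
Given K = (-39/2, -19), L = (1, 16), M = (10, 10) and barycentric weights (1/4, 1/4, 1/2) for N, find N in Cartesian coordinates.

(3/8, 17/4)

N = (1/4)·K + (1/4)·L + (1/2)·M.
x-coordinate: (1/4)·(-39/2) + (1/4)·1 + (1/2)·10 = 3/8.
y-coordinate: (1/4)·(-19) + (1/4)·16 + (1/2)·10 = 17/4.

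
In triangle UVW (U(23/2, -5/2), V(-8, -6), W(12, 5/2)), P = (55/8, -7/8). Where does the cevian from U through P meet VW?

Barycentric coordinates of P with respect to UVW: (1/4, 1/4, 1/2).
On side VW the U-coordinate is zero; dropping P's U-weight 1/4 and renormalizing the remaining 1/4 : 1/2 gives weights 1/3, 2/3 on V, W.
Q = (1/3)·(-8, -6) + (2/3)·(12, 5/2) = (16/3, -1/3).

(16/3, -1/3)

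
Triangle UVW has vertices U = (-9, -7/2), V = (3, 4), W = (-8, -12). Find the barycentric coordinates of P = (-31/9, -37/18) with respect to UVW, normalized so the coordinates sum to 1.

(1/3, 4/9, 2/9)

Signed area of the reference triangle: [UVW] = ½·((-9)·(4−(-12)) + 3·(-12−(-7/2)) + (-8)·(-7/2−4)) = ½·(-144 − 51/2 + 60) = -219/4.
[PVW] = ½·((-31/9)·(4−(-12)) + 3·(-12−(-37/18)) + (-8)·(-37/18−4)) = ½·(-496/9 − 179/6 + 436/9) = -73/4, so the U-coordinate is (-73/4)/(-219/4) = 1/3.
[UPW] = ½·((-9)·(-37/18−(-12)) + (-31/9)·(-12−(-7/2)) + (-8)·(-7/2−(-37/18))) = ½·(-179/2 + 527/18 + 104/9) = -73/3, so the V-coordinate is 4/9.
[UVP] = ½·((-9)·(4−(-37/18)) + 3·(-37/18−(-7/2)) + (-31/9)·(-7/2−4)) = ½·(-109/2 + 13/3 + 155/6) = -73/6, so the W-coordinate is 2/9.
Check: 1/3 + 4/9 + 2/9 = 1.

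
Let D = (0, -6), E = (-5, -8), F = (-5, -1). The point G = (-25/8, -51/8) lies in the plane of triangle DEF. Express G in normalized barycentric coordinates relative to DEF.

Signed area of the reference triangle: [DEF] = ½·(0·(-8−(-1)) + (-5)·(-1−(-6)) + (-5)·(-6−(-8))) = ½·(0 − 25 − 10) = -35/2.
[GEF] = ½·((-25/8)·(-8−(-1)) + (-5)·(-1−(-51/8)) + (-5)·(-51/8−(-8))) = ½·(175/8 − 215/8 − 65/8) = -105/16, so the D-coordinate is (-105/16)/(-35/2) = 3/8.
[DGF] = ½·(0·(-51/8−(-1)) + (-25/8)·(-1−(-6)) + (-5)·(-6−(-51/8))) = ½·(0 − 125/8 − 15/8) = -35/4, so the E-coordinate is 1/2.
[DEG] = ½·(0·(-8−(-51/8)) + (-5)·(-51/8−(-6)) + (-25/8)·(-6−(-8))) = ½·(0 + 15/8 − 25/4) = -35/16, so the F-coordinate is 1/8.

(3/8, 1/2, 1/8)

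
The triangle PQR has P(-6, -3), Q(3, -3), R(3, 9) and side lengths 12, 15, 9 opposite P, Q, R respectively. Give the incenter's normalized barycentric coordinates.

The incenter has barycentric coordinates proportional to the opposite side lengths: (12 : 15 : 9).
Normalizing by 12+15+9 = 36 gives (1/3, 5/12, 1/4).

(1/3, 5/12, 1/4)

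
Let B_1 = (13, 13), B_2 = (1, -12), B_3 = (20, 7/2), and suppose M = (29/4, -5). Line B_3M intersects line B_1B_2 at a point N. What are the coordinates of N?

Barycentric coordinates of M with respect to B_1B_2B_3: (1/8, 5/8, 1/4).
On side B_1B_2 the B_3-coordinate is zero; dropping M's B_3-weight 1/4 and renormalizing the remaining 1/8 : 5/8 gives weights 1/6, 5/6 on B_1, B_2.
N = (1/6)·(13, 13) + (5/6)·(1, -12) = (3, -47/6).

(3, -47/6)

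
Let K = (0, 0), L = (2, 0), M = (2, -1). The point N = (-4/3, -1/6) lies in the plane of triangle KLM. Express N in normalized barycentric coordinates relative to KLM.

(5/3, -5/6, 1/6)

Signed area of the reference triangle: [KLM] = ½·(0·(0−(-1)) + 2·(-1−0) + 2·(0−0)) = ½·(0 − 2 + 0) = -1.
[NLM] = ½·((-4/3)·(0−(-1)) + 2·(-1−(-1/6)) + 2·(-1/6−0)) = ½·(-4/3 − 5/3 − 1/3) = -5/3, so the K-coordinate is (-5/3)/(-1) = 5/3.
[KNM] = ½·(0·(-1/6−(-1)) + (-4/3)·(-1−0) + 2·(0−(-1/6))) = ½·(0 + 4/3 + 1/3) = 5/6, so the L-coordinate is -5/6.
[KLN] = ½·(0·(0−(-1/6)) + 2·(-1/6−0) + (-4/3)·(0−0)) = ½·(0 − 1/3 + 0) = -1/6, so the M-coordinate is 1/6.
Check: 5/3 − 5/6 + 1/6 = 1.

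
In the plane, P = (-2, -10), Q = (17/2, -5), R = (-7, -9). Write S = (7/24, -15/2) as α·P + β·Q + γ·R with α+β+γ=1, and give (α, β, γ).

(1/6, 5/12, 5/12)

Signed area of the reference triangle: [PQR] = ½·((-2)·(-5−(-9)) + (17/2)·(-9−(-10)) + (-7)·(-10−(-5))) = ½·(-8 + 17/2 + 35) = 71/4.
[SQR] = ½·((7/24)·(-5−(-9)) + (17/2)·(-9−(-15/2)) + (-7)·(-15/2−(-5))) = ½·(7/6 − 51/4 + 35/2) = 71/24, so the P-coordinate is (71/24)/(71/4) = 1/6.
[PSR] = ½·((-2)·(-15/2−(-9)) + (7/24)·(-9−(-10)) + (-7)·(-10−(-15/2))) = ½·(-3 + 7/24 + 35/2) = 355/48, so the Q-coordinate is 5/12.
[PQS] = ½·((-2)·(-5−(-15/2)) + (17/2)·(-15/2−(-10)) + (7/24)·(-10−(-5))) = ½·(-5 + 85/4 − 35/24) = 355/48, so the R-coordinate is 5/12.
Check: 1/6 + 5/12 + 5/12 = 1.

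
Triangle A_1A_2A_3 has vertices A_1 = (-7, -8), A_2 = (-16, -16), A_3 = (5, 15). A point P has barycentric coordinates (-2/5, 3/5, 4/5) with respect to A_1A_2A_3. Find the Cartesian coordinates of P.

(-14/5, 28/5)

P = (-2/5)·A_1 + (3/5)·A_2 + (4/5)·A_3.
x-coordinate: (-2/5)·(-7) + (3/5)·(-16) + (4/5)·5 = -14/5.
y-coordinate: (-2/5)·(-8) + (3/5)·(-16) + (4/5)·15 = 28/5.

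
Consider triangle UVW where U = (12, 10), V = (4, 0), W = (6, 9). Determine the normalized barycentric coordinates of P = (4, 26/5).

Signed area of the reference triangle: [UVW] = ½·(12·(0−9) + 4·(9−10) + 6·(10−0)) = ½·(-108 − 4 + 60) = -26.
[PVW] = ½·(4·(0−9) + 4·(9−(26/5)) + 6·(26/5−0)) = ½·(-36 + 76/5 + 156/5) = 26/5, so the U-coordinate is (26/5)/(-26) = -1/5.
[UPW] = ½·(12·(26/5−9) + 4·(9−10) + 6·(10−(26/5))) = ½·(-228/5 − 4 + 144/5) = -52/5, so the V-coordinate is 2/5.
[UVP] = ½·(12·(0−(26/5)) + 4·(26/5−10) + 4·(10−0)) = ½·(-312/5 − 96/5 + 40) = -104/5, so the W-coordinate is 4/5.

(-1/5, 2/5, 4/5)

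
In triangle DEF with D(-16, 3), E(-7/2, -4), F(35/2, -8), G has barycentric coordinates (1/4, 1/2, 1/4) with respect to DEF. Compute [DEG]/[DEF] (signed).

1/4

The signed ratio [DEG]/[DEF] equals the barycentric coordinate of G at vertex F, which is 1/4.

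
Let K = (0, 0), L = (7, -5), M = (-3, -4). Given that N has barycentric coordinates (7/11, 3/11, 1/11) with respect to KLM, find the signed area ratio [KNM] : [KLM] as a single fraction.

The signed ratio [KNM]/[KLM] equals the barycentric coordinate of N at vertex L, which is 3/11.

3/11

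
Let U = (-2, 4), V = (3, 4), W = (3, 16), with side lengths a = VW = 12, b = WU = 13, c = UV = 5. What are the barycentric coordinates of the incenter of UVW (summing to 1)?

The incenter has barycentric coordinates proportional to the opposite side lengths: (12 : 13 : 5).
Normalizing by 12+13+5 = 30 gives (2/5, 13/30, 1/6).

(2/5, 13/30, 1/6)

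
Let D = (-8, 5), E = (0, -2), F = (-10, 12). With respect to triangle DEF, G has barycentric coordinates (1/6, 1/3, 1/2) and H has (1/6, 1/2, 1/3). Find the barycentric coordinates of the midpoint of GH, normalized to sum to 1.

Since both coordinate triples sum to 1, the midpoint's barycentrics are the componentwise average.
(1/6+1/6)/2 = 1/6; similarly 5/12 and 5/12.

(1/6, 5/12, 5/12)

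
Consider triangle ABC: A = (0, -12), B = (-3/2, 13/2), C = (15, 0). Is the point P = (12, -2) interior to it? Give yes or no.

yes

Barycentric coordinates of P: (35/197, 4/197, 158/197).
The three coordinates are positive, positive, positive; a point is interior exactly when all three are positive.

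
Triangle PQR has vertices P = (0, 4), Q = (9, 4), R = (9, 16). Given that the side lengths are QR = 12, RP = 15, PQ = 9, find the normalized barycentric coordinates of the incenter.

The incenter has barycentric coordinates proportional to the opposite side lengths: (12 : 15 : 9).
Normalizing by 12+15+9 = 36 gives (1/3, 5/12, 1/4).

(1/3, 5/12, 1/4)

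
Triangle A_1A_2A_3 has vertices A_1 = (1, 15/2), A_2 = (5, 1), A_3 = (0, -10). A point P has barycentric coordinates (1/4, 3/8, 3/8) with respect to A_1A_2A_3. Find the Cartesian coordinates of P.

P = (1/4)·A_1 + (3/8)·A_2 + (3/8)·A_3.
x-coordinate: (1/4)·1 + (3/8)·5 + (3/8)·0 = 17/8.
y-coordinate: (1/4)·(15/2) + (3/8)·1 + (3/8)·(-10) = -3/2.

(17/8, -3/2)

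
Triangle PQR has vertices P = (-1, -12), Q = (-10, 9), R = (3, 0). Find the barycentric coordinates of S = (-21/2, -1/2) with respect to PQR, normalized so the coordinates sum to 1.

(2/3, 5/6, -1/2)

Signed area of the reference triangle: [PQR] = ½·((-1)·(9−0) + (-10)·(0−(-12)) + 3·(-12−9)) = ½·(-9 − 120 − 63) = -96.
[SQR] = ½·((-21/2)·(9−0) + (-10)·(0−(-1/2)) + 3·(-1/2−9)) = ½·(-189/2 − 5 − 57/2) = -64, so the P-coordinate is (-64)/(-96) = 2/3.
[PSR] = ½·((-1)·(-1/2−0) + (-21/2)·(0−(-12)) + 3·(-12−(-1/2))) = ½·(1/2 − 126 − 69/2) = -80, so the Q-coordinate is 5/6.
[PQS] = ½·((-1)·(9−(-1/2)) + (-10)·(-1/2−(-12)) + (-21/2)·(-12−9)) = ½·(-19/2 − 115 + 441/2) = 48, so the R-coordinate is -1/2.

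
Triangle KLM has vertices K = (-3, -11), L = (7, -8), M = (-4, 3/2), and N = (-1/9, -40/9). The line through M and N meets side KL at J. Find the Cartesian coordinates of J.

Barycentric coordinates of N with respect to KLM: (2/9, 1/3, 4/9).
On side KL the M-coordinate is zero; dropping N's M-weight 4/9 and renormalizing the remaining 2/9 : 1/3 gives weights 2/5, 3/5 on K, L.
J = (2/5)·(-3, -11) + (3/5)·(7, -8) = (3, -46/5).

(3, -46/5)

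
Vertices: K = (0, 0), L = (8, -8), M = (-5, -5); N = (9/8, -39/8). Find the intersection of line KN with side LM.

(3/2, -13/2)

Barycentric coordinates of N with respect to KLM: (1/4, 3/8, 3/8).
On side LM the K-coordinate is zero; dropping N's K-weight 1/4 and renormalizing the remaining 3/8 : 3/8 gives weights 1/2, 1/2 on L, M.
J = (1/2)·(8, -8) + (1/2)·(-5, -5) = (3/2, -13/2).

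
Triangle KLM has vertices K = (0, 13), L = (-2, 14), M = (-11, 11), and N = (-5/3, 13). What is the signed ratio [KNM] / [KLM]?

[KLM] = ½·(0·(14−11) + (-2)·(11−13) + (-11)·(13−14)) = ½·(0 + 4 + 11) = 15/2.
[KNM] = ½·(0·(13−11) + (-5/3)·(11−13) + (-11)·(13−13)) = ½·(0 + 10/3 + 0) = 5/3, so the ratio is (5/3)/(15/2) = 2/9.

2/9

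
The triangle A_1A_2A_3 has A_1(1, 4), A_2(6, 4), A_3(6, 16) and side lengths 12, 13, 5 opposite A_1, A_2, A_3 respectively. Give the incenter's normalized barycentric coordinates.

The incenter has barycentric coordinates proportional to the opposite side lengths: (12 : 13 : 5).
Normalizing by 12+13+5 = 30 gives (2/5, 13/30, 1/6).

(2/5, 13/30, 1/6)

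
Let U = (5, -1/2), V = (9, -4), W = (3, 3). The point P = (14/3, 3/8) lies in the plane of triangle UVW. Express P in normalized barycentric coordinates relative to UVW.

(7/12, 1/12, 1/3)

Signed area of the reference triangle: [UVW] = ½·(5·(-4−3) + 9·(3−(-1/2)) + 3·(-1/2−(-4))) = ½·(-35 + 63/2 + 21/2) = 7/2.
[PVW] = ½·((14/3)·(-4−3) + 9·(3−(3/8)) + 3·(3/8−(-4))) = ½·(-98/3 + 189/8 + 105/8) = 49/24, so the U-coordinate is (49/24)/(7/2) = 7/12.
[UPW] = ½·(5·(3/8−3) + (14/3)·(3−(-1/2)) + 3·(-1/2−(3/8))) = ½·(-105/8 + 49/3 − 21/8) = 7/24, so the V-coordinate is 1/12.
[UVP] = ½·(5·(-4−(3/8)) + 9·(3/8−(-1/2)) + (14/3)·(-1/2−(-4))) = ½·(-175/8 + 63/8 + 49/3) = 7/6, so the W-coordinate is 1/3.
Check: 7/12 + 1/12 + 1/3 = 1.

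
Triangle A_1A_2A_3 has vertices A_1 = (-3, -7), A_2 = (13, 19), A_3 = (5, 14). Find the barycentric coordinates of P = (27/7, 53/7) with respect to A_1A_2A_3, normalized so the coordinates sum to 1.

(5/14, 3/14, 3/7)

Signed area of the reference triangle: [A_1A_2A_3] = ½·((-3)·(19−14) + 13·(14−(-7)) + 5·(-7−19)) = ½·(-15 + 273 − 130) = 64.
[PA_2A_3] = ½·((27/7)·(19−14) + 13·(14−(53/7)) + 5·(53/7−19)) = ½·(135/7 + 585/7 − 400/7) = 160/7, so the A_1-coordinate is (160/7)/64 = 5/14.
[A_1PA_3] = ½·((-3)·(53/7−14) + (27/7)·(14−(-7)) + 5·(-7−(53/7))) = ½·(135/7 + 81 − 510/7) = 96/7, so the A_2-coordinate is 3/14.
[A_1A_2P] = ½·((-3)·(19−(53/7)) + 13·(53/7−(-7)) + (27/7)·(-7−19)) = ½·(-240/7 + 1326/7 − 702/7) = 192/7, so the A_3-coordinate is 3/7.
Check: 5/14 + 3/14 + 3/7 = 1.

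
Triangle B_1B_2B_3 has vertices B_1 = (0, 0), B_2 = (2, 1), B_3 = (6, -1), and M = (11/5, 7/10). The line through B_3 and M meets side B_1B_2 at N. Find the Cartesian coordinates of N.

(16/9, 8/9)

Barycentric coordinates of M with respect to B_1B_2B_3: (1/10, 4/5, 1/10).
On side B_1B_2 the B_3-coordinate is zero; dropping M's B_3-weight 1/10 and renormalizing the remaining 1/10 : 4/5 gives weights 1/9, 8/9 on B_1, B_2.
N = (1/9)·(0, 0) + (8/9)·(2, 1) = (16/9, 8/9).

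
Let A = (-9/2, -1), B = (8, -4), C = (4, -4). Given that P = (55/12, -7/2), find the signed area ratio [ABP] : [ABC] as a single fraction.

1/3

[ABC] = ½·((-9/2)·(-4−(-4)) + 8·(-4−(-1)) + 4·(-1−(-4))) = ½·(0 − 24 + 12) = -6.
[ABP] = ½·((-9/2)·(-4−(-7/2)) + 8·(-7/2−(-1)) + (55/12)·(-1−(-4))) = ½·(9/4 − 20 + 55/4) = -2, so the ratio is (-2)/(-6) = 1/3.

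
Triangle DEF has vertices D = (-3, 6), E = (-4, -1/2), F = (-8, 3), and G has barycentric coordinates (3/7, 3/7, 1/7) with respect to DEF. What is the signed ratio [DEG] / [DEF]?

1/7

The signed ratio [DEG]/[DEF] equals the barycentric coordinate of G at vertex F, which is 1/7.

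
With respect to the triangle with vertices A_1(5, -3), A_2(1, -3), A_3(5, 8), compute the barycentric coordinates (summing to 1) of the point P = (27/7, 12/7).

(2/7, 2/7, 3/7)

Signed area of the reference triangle: [A_1A_2A_3] = ½·(5·(-3−8) + 1·(8−(-3)) + 5·(-3−(-3))) = ½·(-55 + 11 + 0) = -22.
[PA_2A_3] = ½·((27/7)·(-3−8) + 1·(8−(12/7)) + 5·(12/7−(-3))) = ½·(-297/7 + 44/7 + 165/7) = -44/7, so the A_1-coordinate is (-44/7)/(-22) = 2/7.
[A_1PA_3] = ½·(5·(12/7−8) + (27/7)·(8−(-3)) + 5·(-3−(12/7))) = ½·(-220/7 + 297/7 − 165/7) = -44/7, so the A_2-coordinate is 2/7.
[A_1A_2P] = ½·(5·(-3−(12/7)) + 1·(12/7−(-3)) + (27/7)·(-3−(-3))) = ½·(-165/7 + 33/7 + 0) = -66/7, so the A_3-coordinate is 3/7.
Check: 2/7 + 2/7 + 3/7 = 1.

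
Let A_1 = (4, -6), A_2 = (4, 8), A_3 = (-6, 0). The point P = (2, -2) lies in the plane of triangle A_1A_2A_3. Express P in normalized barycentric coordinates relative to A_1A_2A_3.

Signed area of the reference triangle: [A_1A_2A_3] = ½·(4·(8−0) + 4·(0−(-6)) + (-6)·(-6−8)) = ½·(32 + 24 + 84) = 70.
[PA_2A_3] = ½·(2·(8−0) + 4·(0−(-2)) + (-6)·(-2−8)) = ½·(16 + 8 + 60) = 42, so the A_1-coordinate is 42/70 = 3/5.
[A_1PA_3] = ½·(4·(-2−0) + 2·(0−(-6)) + (-6)·(-6−(-2))) = ½·(-8 + 12 + 24) = 14, so the A_2-coordinate is 1/5.
[A_1A_2P] = ½·(4·(8−(-2)) + 4·(-2−(-6)) + 2·(-6−8)) = ½·(40 + 16 − 28) = 14, so the A_3-coordinate is 1/5.
Check: 3/5 + 1/5 + 1/5 = 1.

(3/5, 1/5, 1/5)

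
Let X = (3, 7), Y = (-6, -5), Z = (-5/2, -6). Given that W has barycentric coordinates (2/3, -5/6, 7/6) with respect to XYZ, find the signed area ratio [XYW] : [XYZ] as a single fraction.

7/6

The signed ratio [XYW]/[XYZ] equals the barycentric coordinate of W at vertex Z, which is 7/6.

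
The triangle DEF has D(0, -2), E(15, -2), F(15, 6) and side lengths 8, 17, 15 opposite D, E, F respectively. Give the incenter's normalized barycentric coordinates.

The incenter has barycentric coordinates proportional to the opposite side lengths: (8 : 17 : 15).
Normalizing by 8+17+15 = 40 gives (1/5, 17/40, 3/8).

(1/5, 17/40, 3/8)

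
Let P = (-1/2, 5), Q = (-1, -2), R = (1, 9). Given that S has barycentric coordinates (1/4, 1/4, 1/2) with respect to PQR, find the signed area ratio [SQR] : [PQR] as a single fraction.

The signed ratio [SQR]/[PQR] equals the barycentric coordinate of S at vertex P, which is 1/4.

1/4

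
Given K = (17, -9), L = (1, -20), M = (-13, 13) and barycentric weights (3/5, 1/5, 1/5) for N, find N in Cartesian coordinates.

N = (3/5)·K + (1/5)·L + (1/5)·M.
x-coordinate: (3/5)·17 + (1/5)·1 + (1/5)·(-13) = 39/5.
y-coordinate: (3/5)·(-9) + (1/5)·(-20) + (1/5)·13 = -34/5.

(39/5, -34/5)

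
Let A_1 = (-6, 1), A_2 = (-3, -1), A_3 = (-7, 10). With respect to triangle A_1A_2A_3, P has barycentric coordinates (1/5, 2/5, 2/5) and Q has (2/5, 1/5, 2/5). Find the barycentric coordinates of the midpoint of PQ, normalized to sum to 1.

(3/10, 3/10, 2/5)

Since both coordinate triples sum to 1, the midpoint's barycentrics are the componentwise average.
(1/5+2/5)/2 = 3/10; similarly 3/10 and 2/5.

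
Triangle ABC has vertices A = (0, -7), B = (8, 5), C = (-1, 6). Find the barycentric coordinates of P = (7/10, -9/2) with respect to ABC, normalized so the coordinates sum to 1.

(4/5, 1/10, 1/10)

Signed area of the reference triangle: [ABC] = ½·(0·(5−6) + 8·(6−(-7)) + (-1)·(-7−5)) = ½·(0 + 104 + 12) = 58.
[PBC] = ½·((7/10)·(5−6) + 8·(6−(-9/2)) + (-1)·(-9/2−5)) = ½·(-7/10 + 84 + 19/2) = 232/5, so the A-coordinate is (232/5)/58 = 4/5.
[APC] = ½·(0·(-9/2−6) + (7/10)·(6−(-7)) + (-1)·(-7−(-9/2))) = ½·(0 + 91/10 + 5/2) = 29/5, so the B-coordinate is 1/10.
[ABP] = ½·(0·(5−(-9/2)) + 8·(-9/2−(-7)) + (7/10)·(-7−5)) = ½·(0 + 20 − 42/5) = 29/5, so the C-coordinate is 1/10.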